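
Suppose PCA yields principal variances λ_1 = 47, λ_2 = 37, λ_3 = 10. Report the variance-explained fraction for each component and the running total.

Step 1 — total variance = trace(Sigma) = Σ λ_i = 47 + 37 + 10 = 94.

Step 2 — fraction explained by component i = λ_i / Σ λ:
  PC1: 47/94 = 0.5
  PC2: 37/94 = 0.3936
  PC3: 10/94 = 0.1064

Step 3 — cumulative fraction after k components = (λ_1 + ... + λ_k) / Σ λ:
  k = 1: 47/94 = 0.5
  k = 2: (47 + 37)/94 = 84/94 = 0.8936
  k = 3: (47 + 37 + 10)/94 = 94/94 = 1

Summary (fraction, with percent):

explained: PC1 0.5 (50%), PC2 0.3936 (39.36%), PC3 0.1064 (10.64%);  cumulative: 0.5, 0.8936, 1


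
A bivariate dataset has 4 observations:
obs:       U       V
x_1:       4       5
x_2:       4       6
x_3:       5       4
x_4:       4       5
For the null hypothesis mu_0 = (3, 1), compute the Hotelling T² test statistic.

Step 1 — sample mean vector:
  mean(U) = (4 + 4 + 5 + 4) / 4 = 17/4 = 4.25
  mean(V) = (5 + 6 + 4 + 5) / 4 = 20/4 = 5
  x̄ = (4.25, 5),  deviation x̄ - mu_0 = (4.25, 5) - (3, 1) = (1.25, 4).

Step 2 — sample covariance matrix, S[i,j] = (1/(n-1)) · Σ_k (x_{k,i} - mean_i) · (x_{k,j} - mean_j), divisor n-1 = 3:
  S[U,U] = ((-0.25)·(-0.25) + (-0.25)·(-0.25) + (0.75)·(0.75) + (-0.25)·(-0.25)) / 3 = 0.75/3 = 0.25
  S[U,V] = ((-0.25)·(0) + (-0.25)·(1) + (0.75)·(-1) + (-0.25)·(0)) / 3 = -1/3 = -0.3333
  S[V,V] = ((0)·(0) + (1)·(1) + (-1)·(-1) + (0)·(0)) / 3 = 2/3 = 0.6667
  S = [[0.25, -0.3333],
 [-0.3333, 0.6667]].

Step 3 — invert S. det(S) = 0.25·0.6667 - (-0.3333)² = 0.0556.
  S^{-1} = (1/det) · [[d, -b], [-b, a]] = [[12, 6],
 [6, 4.5]].

Step 4 — quadratic form (x̄ - mu_0)^T · S^{-1} · (x̄ - mu_0):
  S^{-1} · (x̄ - mu_0) = (39, 25.5),
  (x̄ - mu_0)^T · [...] = (1.25)·(39) + (4)·(25.5) = 150.75.

Step 5 — scale by n: T² = 4 · 150.75 = 603.

T² ≈ 603


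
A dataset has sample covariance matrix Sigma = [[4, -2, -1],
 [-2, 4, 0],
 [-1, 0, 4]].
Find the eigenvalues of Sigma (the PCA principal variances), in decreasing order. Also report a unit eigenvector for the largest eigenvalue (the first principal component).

Step 1 — characteristic polynomial p(λ) = det(λI - Sigma) = λ³ - tr·λ² + c_1·λ - det, where tr = trace, c_1 = sum of the principal 2×2 minors, det = det(Sigma):
  tr = 4 + 4 + 4 = 12,
  c_1 = (4·4 - (-2)²) + (4·4 - (-1)²) + (4·4 - (0)²) = 12 + 15 + 16 = 43,
  det = 4·(4·4 - (0)²) - (-2)·((-2)·4 - (0)·(-1)) + (-1)·((-2)·(0) - 4·(-1)) = 4·(16) - (-2)·(-8) + (-1)·(4) = 44.
  So p(λ) = λ³ - 12λ² + 43λ - 44.
Step 2 — look for an integer root (rational root theorem: any rational root is an integer divisor of 44). Testing λ = 4:
  p(4) = 64 - 192 + 172 - 44 = 0  ✓
  Dividing out (λ - 4): p(λ) = (λ - 4)(λ² - 8λ + 11).
Step 3 — remaining eigenvalues from the quadratic λ² - 8λ + 11 = 0:
  Δ = 8² - 4·11 = 64 - 44 = 20,  λ = (8 ± √20)/2 = (8 ± 4.4721)/2 ≈ 6.2361 or 1.7639.
  Sorted: λ_1 = 6.2361,  λ_2 = 4,  λ_3 = 1.7639  (check: sum = 12 = tr ✓).

Step 4 — unit eigenvector for λ_1 ≈ 6.2361: v spans the null space of (Sigma - λ_1 I), whose rows are
  r_1 = (-2.2361, -2, -1),  r_2 = (-2, -2.2361, 0),  r_3 = (-1, 0, -2.2361).
  v is orthogonal to every row, so take v ∝ r_1 × r_2 = ((-2)·(0) - (-1)·(-2.2361), (-1)·(-2) - (-2.2361)·(0), (-2.2361)·(-2.2361) - (-2)·(-2)) ≈ (-2.2361, 2, 1).
  Rescale (multiply by -1 so the first nonzero entry is positive): u = (2.2361, -2, -1).
  ||u|| = √((2.2361)² + (-2)² + (-1)²) = √(10) ≈ 3.1623,  v_1 = u/||u|| ≈ (0.7071, -0.6325, -0.3162) (||v_1|| = 1).

λ_1 = 6.2361,  λ_2 = 4,  λ_3 = 1.7639;  v_1 ≈ (0.7071, -0.6325, -0.3162)


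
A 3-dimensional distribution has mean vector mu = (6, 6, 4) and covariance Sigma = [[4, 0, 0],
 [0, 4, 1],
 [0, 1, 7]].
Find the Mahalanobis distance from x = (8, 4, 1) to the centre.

Step 1 — centre the observation: (x - mu) = (2, -2, -3).

Step 2 — invert Sigma (cofactor / det for 3×3, or solve directly):
  Sigma^{-1} = [[0.25, 0, 0],
 [0, 0.2593, -0.037],
 [0, -0.037, 0.1481]].

Step 3 — form the quadratic (x - mu)^T · Sigma^{-1} · (x - mu):
  Sigma^{-1} · (x - mu) = (0.5, -0.4074, -0.3704).
  (x - mu)^T · [Sigma^{-1} · (x - mu)] = (2)·(0.5) + (-2)·(-0.4074) + (-3)·(-0.3704) = 2.9259.

Step 4 — take square root: d = √(2.9259) ≈ 1.7105.

d(x, mu) = √(2.9259) ≈ 1.7105


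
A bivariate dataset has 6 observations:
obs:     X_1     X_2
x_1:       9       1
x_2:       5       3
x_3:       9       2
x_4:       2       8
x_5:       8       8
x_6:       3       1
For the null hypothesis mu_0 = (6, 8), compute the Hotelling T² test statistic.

Step 1 — sample mean vector:
  mean(X_1) = (9 + 5 + 9 + 2 + 8 + 3) / 6 = 36/6 = 6
  mean(X_2) = (1 + 3 + 2 + 8 + 8 + 1) / 6 = 23/6 = 3.8333
  x̄ = (6, 3.8333),  deviation x̄ - mu_0 = (6, 3.8333) - (6, 8) = (0, -4.1667).

Step 2 — sample covariance matrix, S[i,j] = (1/(n-1)) · Σ_k (x_{k,i} - mean_i) · (x_{k,j} - mean_j), divisor n-1 = 5:
  S[X_1,X_1] = ((3)·(3) + (-1)·(-1) + (3)·(3) + (-4)·(-4) + (2)·(2) + (-3)·(-3)) / 5 = 48/5 = 9.6
  S[X_1,X_2] = ((3)·(-2.8333) + (-1)·(-0.8333) + (3)·(-1.8333) + (-4)·(4.1667) + (2)·(4.1667) + (-3)·(-2.8333)) / 5 = -13/5 = -2.6
  S[X_2,X_2] = ((-2.8333)·(-2.8333) + (-0.8333)·(-0.8333) + (-1.8333)·(-1.8333) + (4.1667)·(4.1667) + (4.1667)·(4.1667) + (-2.8333)·(-2.8333)) / 5 = 54.8333/5 = 10.9667
  S = [[9.6, -2.6],
 [-2.6, 10.9667]].

Step 3 — invert S. det(S) = 9.6·10.9667 - (-2.6)² = 98.52.
  S^{-1} = (1/det) · [[d, -b], [-b, a]] = [[0.1113, 0.0264],
 [0.0264, 0.0974]].

Step 4 — quadratic form (x̄ - mu_0)^T · S^{-1} · (x̄ - mu_0):
  S^{-1} · (x̄ - mu_0) = (-0.11, -0.406),
  (x̄ - mu_0)^T · [...] = (0)·(-0.11) + (-4.1667)·(-0.406) = 1.6917.

Step 5 — scale by n: T² = 6 · 1.6917 = 10.1502.

T² ≈ 10.1502


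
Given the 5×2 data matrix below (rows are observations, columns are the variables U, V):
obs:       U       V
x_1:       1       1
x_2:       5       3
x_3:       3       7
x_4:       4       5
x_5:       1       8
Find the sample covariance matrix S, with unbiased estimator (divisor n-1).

Step 1 — column means:
  mean(U) = (1 + 5 + 3 + 4 + 1) / 5 = 14/5 = 2.8
  mean(V) = (1 + 3 + 7 + 5 + 8) / 5 = 24/5 = 4.8

Step 2 — sample covariance S[i,j] = (1/(n-1)) · Σ_k (x_{k,i} - mean_i) · (x_{k,j} - mean_j), with n-1 = 4.
  S[U,U] = ((-1.8)·(-1.8) + (2.2)·(2.2) + (0.2)·(0.2) + (1.2)·(1.2) + (-1.8)·(-1.8)) / 4 = 12.8/4 = 3.2
  S[U,V] = ((-1.8)·(-3.8) + (2.2)·(-1.8) + (0.2)·(2.2) + (1.2)·(0.2) + (-1.8)·(3.2)) / 4 = -2.2/4 = -0.55
  S[V,V] = ((-3.8)·(-3.8) + (-1.8)·(-1.8) + (2.2)·(2.2) + (0.2)·(0.2) + (3.2)·(3.2)) / 4 = 32.8/4 = 8.2

S is symmetric (S[j,i] = S[i,j]). Assembling:

S = [[3.2, -0.55],
 [-0.55, 8.2]]


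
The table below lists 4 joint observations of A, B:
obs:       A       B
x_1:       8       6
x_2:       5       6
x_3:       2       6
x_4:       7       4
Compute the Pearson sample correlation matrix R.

Step 1 — column means:
  mean(A) = (8 + 5 + 2 + 7) / 4 = 22/4 = 5.5
  mean(B) = (6 + 6 + 6 + 4) / 4 = 22/4 = 5.5

Step 2 — sample variances and covariances s[i,j] = (1/(n-1)) · Σ_k (x_{k,i} - mean_i) · (x_{k,j} - mean_j), with n-1 = 3:
  s[A,A] = ((2.5)·(2.5) + (-0.5)·(-0.5) + (-3.5)·(-3.5) + (1.5)·(1.5)) / 3 = 21/3 = 7
  s[A,B] = ((2.5)·(0.5) + (-0.5)·(0.5) + (-3.5)·(0.5) + (1.5)·(-1.5)) / 3 = -3/3 = -1
  s[B,B] = ((0.5)·(0.5) + (0.5)·(0.5) + (0.5)·(0.5) + (-1.5)·(-1.5)) / 3 = 3/3 = 1
  Sample standard deviations s_i = √(s[i,i]):
  s(A) = √(7) = 2.6458
  s(B) = √(1) = 1

Step 3 — r_{ij} = s_{ij} / (s_i · s_j):
  r[A,A] = 1 (diagonal).
  r[A,B] = -1 / (2.6458 · 1) = -1 / 2.6458 = -0.378
  r[B,B] = 1 (diagonal).

R is symmetric with unit diagonal. Assembling:

R = [[1, -0.378],
 [-0.378, 1]]


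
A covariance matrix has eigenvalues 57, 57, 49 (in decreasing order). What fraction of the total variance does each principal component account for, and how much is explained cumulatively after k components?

Step 1 — total variance = trace(Sigma) = Σ λ_i = 57 + 57 + 49 = 163.

Step 2 — fraction explained by component i = λ_i / Σ λ:
  PC1: 57/163 = 0.3497
  PC2: 57/163 = 0.3497
  PC3: 49/163 = 0.3006

Step 3 — cumulative fraction after k components = (λ_1 + ... + λ_k) / Σ λ:
  k = 1: 57/163 = 0.3497
  k = 2: (57 + 57)/163 = 114/163 = 0.6994
  k = 3: (57 + 57 + 49)/163 = 163/163 = 1

Summary (fraction, with percent):

explained: PC1 0.3497 (34.97%), PC2 0.3497 (34.97%), PC3 0.3006 (30.06%);  cumulative: 0.3497, 0.6994, 1


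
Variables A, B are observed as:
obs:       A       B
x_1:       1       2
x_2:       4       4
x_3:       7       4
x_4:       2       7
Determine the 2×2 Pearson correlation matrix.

Step 1 — column means:
  mean(A) = (1 + 4 + 7 + 2) / 4 = 14/4 = 3.5
  mean(B) = (2 + 4 + 4 + 7) / 4 = 17/4 = 4.25

Step 2 — sample variances and covariances s[i,j] = (1/(n-1)) · Σ_k (x_{k,i} - mean_i) · (x_{k,j} - mean_j), with n-1 = 3:
  s[A,A] = ((-2.5)·(-2.5) + (0.5)·(0.5) + (3.5)·(3.5) + (-1.5)·(-1.5)) / 3 = 21/3 = 7
  s[A,B] = ((-2.5)·(-2.25) + (0.5)·(-0.25) + (3.5)·(-0.25) + (-1.5)·(2.75)) / 3 = 0.5/3 = 0.1667
  s[B,B] = ((-2.25)·(-2.25) + (-0.25)·(-0.25) + (-0.25)·(-0.25) + (2.75)·(2.75)) / 3 = 12.75/3 = 4.25
  Sample standard deviations s_i = √(s[i,i]):
  s(A) = √(7) = 2.6458
  s(B) = √(4.25) = 2.0616

Step 3 — r_{ij} = s_{ij} / (s_i · s_j):
  r[A,A] = 1 (diagonal).
  r[A,B] = 0.1667 / (2.6458 · 2.0616) = 0.1667 / 5.4544 = 0.0306
  r[B,B] = 1 (diagonal).

R is symmetric with unit diagonal. Assembling:

R = [[1, 0.0306],
 [0.0306, 1]]


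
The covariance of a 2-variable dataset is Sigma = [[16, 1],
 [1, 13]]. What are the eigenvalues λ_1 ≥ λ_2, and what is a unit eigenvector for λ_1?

Step 1 — characteristic polynomial of 2×2 Sigma:
  det(Sigma - λI) = λ² - trace · λ + det = 0.
  trace = 16 + 13 = 29, det = 16·13 - (1)² = 207.
Step 2 — discriminant:
  Δ = trace² - 4·det = 841 - 828 = 13.
Step 3 — eigenvalues:
  λ = (trace ± √Δ)/2 = (29 ± 3.6056)/2,
  λ_1 = 16.3028,  λ_2 = 12.6972.

Step 4 — unit eigenvector for λ_1: solve (Sigma - λ_1 I)v = 0. First row:
  (16 - 16.3028)·v_x + (1)·v_y = 0, i.e. (-0.3028)·v_x + (1)·v_y = 0,
  so v ∝ (b, λ_1 - a) = (1, 0.3028) = u.
  ||u|| = √((1)² + (0.3028)²) = √(1.0917) ≈ 1.0448,
  v_1 = u/||u|| ≈ (0.9571, 0.2898) (||v_1|| = 1).

λ_1 = 16.3028,  λ_2 = 12.6972;  v_1 ≈ (0.9571, 0.2898)


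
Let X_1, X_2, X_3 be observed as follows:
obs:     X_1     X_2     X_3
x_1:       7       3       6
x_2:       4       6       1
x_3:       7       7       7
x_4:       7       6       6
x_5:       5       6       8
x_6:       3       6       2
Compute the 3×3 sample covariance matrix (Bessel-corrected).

Step 1 — column means:
  mean(X_1) = (7 + 4 + 7 + 7 + 5 + 3) / 6 = 33/6 = 5.5
  mean(X_2) = (3 + 6 + 7 + 6 + 6 + 6) / 6 = 34/6 = 5.6667
  mean(X_3) = (6 + 1 + 7 + 6 + 8 + 2) / 6 = 30/6 = 5

Step 2 — sample covariance S[i,j] = (1/(n-1)) · Σ_k (x_{k,i} - mean_i) · (x_{k,j} - mean_j), with n-1 = 5.
  S[X_1,X_1] = ((1.5)·(1.5) + (-1.5)·(-1.5) + (1.5)·(1.5) + (1.5)·(1.5) + (-0.5)·(-0.5) + (-2.5)·(-2.5)) / 5 = 15.5/5 = 3.1
  S[X_1,X_2] = ((1.5)·(-2.6667) + (-1.5)·(0.3333) + (1.5)·(1.3333) + (1.5)·(0.3333) + (-0.5)·(0.3333) + (-2.5)·(0.3333)) / 5 = -3/5 = -0.6
  S[X_1,X_3] = ((1.5)·(1) + (-1.5)·(-4) + (1.5)·(2) + (1.5)·(1) + (-0.5)·(3) + (-2.5)·(-3)) / 5 = 18/5 = 3.6
  S[X_2,X_2] = ((-2.6667)·(-2.6667) + (0.3333)·(0.3333) + (1.3333)·(1.3333) + (0.3333)·(0.3333) + (0.3333)·(0.3333) + (0.3333)·(0.3333)) / 5 = 9.3333/5 = 1.8667
  S[X_2,X_3] = ((-2.6667)·(1) + (0.3333)·(-4) + (1.3333)·(2) + (0.3333)·(1) + (0.3333)·(3) + (0.3333)·(-3)) / 5 = -1/5 = -0.2
  S[X_3,X_3] = ((1)·(1) + (-4)·(-4) + (2)·(2) + (1)·(1) + (3)·(3) + (-3)·(-3)) / 5 = 40/5 = 8

S is symmetric (S[j,i] = S[i,j]). Assembling:

S = [[3.1, -0.6, 3.6],
 [-0.6, 1.8667, -0.2],
 [3.6, -0.2, 8]]


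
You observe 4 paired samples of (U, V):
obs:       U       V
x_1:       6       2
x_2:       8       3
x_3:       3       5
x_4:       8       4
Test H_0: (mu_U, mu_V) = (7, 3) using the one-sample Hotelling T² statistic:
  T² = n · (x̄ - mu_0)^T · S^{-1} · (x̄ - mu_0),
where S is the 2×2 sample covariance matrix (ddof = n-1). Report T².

Step 1 — sample mean vector:
  mean(U) = (6 + 8 + 3 + 8) / 4 = 25/4 = 6.25
  mean(V) = (2 + 3 + 5 + 4) / 4 = 14/4 = 3.5
  x̄ = (6.25, 3.5),  deviation x̄ - mu_0 = (6.25, 3.5) - (7, 3) = (-0.75, 0.5).

Step 2 — sample covariance matrix, S[i,j] = (1/(n-1)) · Σ_k (x_{k,i} - mean_i) · (x_{k,j} - mean_j), divisor n-1 = 3:
  S[U,U] = ((-0.25)·(-0.25) + (1.75)·(1.75) + (-3.25)·(-3.25) + (1.75)·(1.75)) / 3 = 16.75/3 = 5.5833
  S[U,V] = ((-0.25)·(-1.5) + (1.75)·(-0.5) + (-3.25)·(1.5) + (1.75)·(0.5)) / 3 = -4.5/3 = -1.5
  S[V,V] = ((-1.5)·(-1.5) + (-0.5)·(-0.5) + (1.5)·(1.5) + (0.5)·(0.5)) / 3 = 5/3 = 1.6667
  S = [[5.5833, -1.5],
 [-1.5, 1.6667]].

Step 3 — invert S. det(S) = 5.5833·1.6667 - (-1.5)² = 7.0556.
  S^{-1} = (1/det) · [[d, -b], [-b, a]] = [[0.2362, 0.2126],
 [0.2126, 0.7913]].

Step 4 — quadratic form (x̄ - mu_0)^T · S^{-1} · (x̄ - mu_0):
  S^{-1} · (x̄ - mu_0) = (-0.0709, 0.2362),
  (x̄ - mu_0)^T · [...] = (-0.75)·(-0.0709) + (0.5)·(0.2362) = 0.1713.

Step 5 — scale by n: T² = 4 · 0.1713 = 0.685.

T² ≈ 0.685


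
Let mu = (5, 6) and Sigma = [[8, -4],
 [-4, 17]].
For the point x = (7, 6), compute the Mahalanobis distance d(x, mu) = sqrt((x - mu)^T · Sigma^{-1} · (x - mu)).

Step 1 — centre the observation: (x - mu) = (2, 0).

Step 2 — invert Sigma. det(Sigma) = 8·17 - (-4)² = 120.
  Sigma^{-1} = (1/det) · [[d, -b], [-b, a]] = [[0.1417, 0.0333],
 [0.0333, 0.0667]].

Step 3 — form the quadratic (x - mu)^T · Sigma^{-1} · (x - mu):
  Sigma^{-1} · (x - mu) = (0.2833, 0.0667).
  (x - mu)^T · [Sigma^{-1} · (x - mu)] = (2)·(0.2833) + (0)·(0.0667) = 0.5667.

Step 4 — take square root: d = √(0.5667) ≈ 0.7528.

d(x, mu) = √(0.5667) ≈ 0.7528


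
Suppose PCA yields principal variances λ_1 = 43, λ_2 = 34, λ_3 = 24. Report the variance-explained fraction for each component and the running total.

Step 1 — total variance = trace(Sigma) = Σ λ_i = 43 + 34 + 24 = 101.

Step 2 — fraction explained by component i = λ_i / Σ λ:
  PC1: 43/101 = 0.4257
  PC2: 34/101 = 0.3366
  PC3: 24/101 = 0.2376

Step 3 — cumulative fraction after k components = (λ_1 + ... + λ_k) / Σ λ:
  k = 1: 43/101 = 0.4257
  k = 2: (43 + 34)/101 = 77/101 = 0.7624
  k = 3: (43 + 34 + 24)/101 = 101/101 = 1

Summary (fraction, with percent):

explained: PC1 0.4257 (42.57%), PC2 0.3366 (33.66%), PC3 0.2376 (23.76%);  cumulative: 0.4257, 0.7624, 1


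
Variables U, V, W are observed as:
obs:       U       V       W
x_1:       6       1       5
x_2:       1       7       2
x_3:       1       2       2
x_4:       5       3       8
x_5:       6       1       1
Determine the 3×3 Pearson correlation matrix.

Step 1 — column means:
  mean(U) = (6 + 1 + 1 + 5 + 6) / 5 = 19/5 = 3.8
  mean(V) = (1 + 7 + 2 + 3 + 1) / 5 = 14/5 = 2.8
  mean(W) = (5 + 2 + 2 + 8 + 1) / 5 = 18/5 = 3.6

Step 2 — sample variances and covariances s[i,j] = (1/(n-1)) · Σ_k (x_{k,i} - mean_i) · (x_{k,j} - mean_j), with n-1 = 4:
  s[U,U] = ((2.2)·(2.2) + (-2.8)·(-2.8) + (-2.8)·(-2.8) + (1.2)·(1.2) + (2.2)·(2.2)) / 4 = 26.8/4 = 6.7
  s[U,V] = ((2.2)·(-1.8) + (-2.8)·(4.2) + (-2.8)·(-0.8) + (1.2)·(0.2) + (2.2)·(-1.8)) / 4 = -17.2/4 = -4.3
  s[U,W] = ((2.2)·(1.4) + (-2.8)·(-1.6) + (-2.8)·(-1.6) + (1.2)·(4.4) + (2.2)·(-2.6)) / 4 = 11.6/4 = 2.9
  s[V,V] = ((-1.8)·(-1.8) + (4.2)·(4.2) + (-0.8)·(-0.8) + (0.2)·(0.2) + (-1.8)·(-1.8)) / 4 = 24.8/4 = 6.2
  s[V,W] = ((-1.8)·(1.4) + (4.2)·(-1.6) + (-0.8)·(-1.6) + (0.2)·(4.4) + (-1.8)·(-2.6)) / 4 = -2.4/4 = -0.6
  s[W,W] = ((1.4)·(1.4) + (-1.6)·(-1.6) + (-1.6)·(-1.6) + (4.4)·(4.4) + (-2.6)·(-2.6)) / 4 = 33.2/4 = 8.3
  Sample standard deviations s_i = √(s[i,i]):
  s(U) = √(6.7) = 2.5884
  s(V) = √(6.2) = 2.49
  s(W) = √(8.3) = 2.881

Step 3 — r_{ij} = s_{ij} / (s_i · s_j):
  r[U,U] = 1 (diagonal).
  r[U,V] = -4.3 / (2.5884 · 2.49) = -4.3 / 6.4452 = -0.6672
  r[U,W] = 2.9 / (2.5884 · 2.881) = 2.9 / 7.4572 = 0.3889
  r[V,V] = 1 (diagonal).
  r[V,W] = -0.6 / (2.49 · 2.881) = -0.6 / 7.1736 = -0.0836
  r[W,W] = 1 (diagonal).

R is symmetric with unit diagonal. Assembling:

R = [[1, -0.6672, 0.3889],
 [-0.6672, 1, -0.0836],
 [0.3889, -0.0836, 1]]


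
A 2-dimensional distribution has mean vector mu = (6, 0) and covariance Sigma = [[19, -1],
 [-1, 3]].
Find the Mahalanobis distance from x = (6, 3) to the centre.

Step 1 — centre the observation: (x - mu) = (0, 3).

Step 2 — invert Sigma. det(Sigma) = 19·3 - (-1)² = 56.
  Sigma^{-1} = (1/det) · [[d, -b], [-b, a]] = [[0.0536, 0.0179],
 [0.0179, 0.3393]].

Step 3 — form the quadratic (x - mu)^T · Sigma^{-1} · (x - mu):
  Sigma^{-1} · (x - mu) = (0.0536, 1.0179).
  (x - mu)^T · [Sigma^{-1} · (x - mu)] = (0)·(0.0536) + (3)·(1.0179) = 3.0536.

Step 4 — take square root: d = √(3.0536) ≈ 1.7474.

d(x, mu) = √(3.0536) ≈ 1.7474


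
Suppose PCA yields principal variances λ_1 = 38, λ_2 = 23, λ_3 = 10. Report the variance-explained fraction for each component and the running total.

Step 1 — total variance = trace(Sigma) = Σ λ_i = 38 + 23 + 10 = 71.

Step 2 — fraction explained by component i = λ_i / Σ λ:
  PC1: 38/71 = 0.5352
  PC2: 23/71 = 0.3239
  PC3: 10/71 = 0.1408

Step 3 — cumulative fraction after k components = (λ_1 + ... + λ_k) / Σ λ:
  k = 1: 38/71 = 0.5352
  k = 2: (38 + 23)/71 = 61/71 = 0.8592
  k = 3: (38 + 23 + 10)/71 = 71/71 = 1

Summary (fraction, with percent):

explained: PC1 0.5352 (53.52%), PC2 0.3239 (32.39%), PC3 0.1408 (14.08%);  cumulative: 0.5352, 0.8592, 1


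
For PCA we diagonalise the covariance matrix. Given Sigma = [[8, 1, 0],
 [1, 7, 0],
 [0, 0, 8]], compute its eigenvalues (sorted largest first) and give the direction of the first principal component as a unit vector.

Step 1 — characteristic polynomial p(λ) = det(λI - Sigma) = λ³ - tr·λ² + c_1·λ - det, where tr = trace, c_1 = sum of the principal 2×2 minors, det = det(Sigma):
  tr = 8 + 7 + 8 = 23,
  c_1 = (8·7 - (1)²) + (8·8 - (0)²) + (7·8 - (0)²) = 55 + 64 + 56 = 175,
  det = 8·(7·8 - (0)²) - (1)·((1)·8 - (0)·(0)) + (0)·((1)·(0) - 7·(0)) = 8·(56) - (1)·(8) + (0)·(0) = 440.
  So p(λ) = λ³ - 23λ² + 175λ - 440.
Step 2 — look for an integer root (rational root theorem: any rational root is an integer divisor of 440). Testing λ = 8:
  p(8) = 512 - 1472 + 1400 - 440 = 0  ✓
  Dividing out (λ - 8): p(λ) = (λ - 8)(λ² - 15λ + 55).
Step 3 — remaining eigenvalues from the quadratic λ² - 15λ + 55 = 0:
  Δ = 15² - 4·55 = 225 - 220 = 5,  λ = (15 ± √5)/2 = (15 ± 2.2361)/2 ≈ 8.618 or 6.382.
  Sorted: λ_1 = 8.618,  λ_2 = 8,  λ_3 = 6.382  (check: sum = 23 = tr ✓).

Step 4 — unit eigenvector for λ_1 ≈ 8.618: v spans the null space of (Sigma - λ_1 I), whose rows are
  r_1 = (-0.618, 1, 0),  r_2 = (1, -1.618, 0),  r_3 = (0, 0, -0.618).
  v is orthogonal to every row, so take v ∝ r_1 × r_3 = ((1)·(-0.618) - (0)·(0), (0)·(0) - (-0.618)·(-0.618), (-0.618)·(0) - (1)·(0)) ≈ (-0.618, -0.382, 0).
  Rescale (multiply by -1 so the first nonzero entry is positive): u = (0.618, 0.382, 0).
  ||u|| = √((0.618)² + (0.382)² + (0)²) = √(0.5279) ≈ 0.7265,  v_1 = u/||u|| ≈ (0.8507, 0.5257, 0) (||v_1|| = 1).

λ_1 = 8.618,  λ_2 = 8,  λ_3 = 6.382;  v_1 ≈ (0.8507, 0.5257, 0)


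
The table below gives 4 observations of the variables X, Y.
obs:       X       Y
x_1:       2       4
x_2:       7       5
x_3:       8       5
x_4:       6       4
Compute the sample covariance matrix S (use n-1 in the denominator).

Step 1 — column means:
  mean(X) = (2 + 7 + 8 + 6) / 4 = 23/4 = 5.75
  mean(Y) = (4 + 5 + 5 + 4) / 4 = 18/4 = 4.5

Step 2 — sample covariance S[i,j] = (1/(n-1)) · Σ_k (x_{k,i} - mean_i) · (x_{k,j} - mean_j), with n-1 = 3.
  S[X,X] = ((-3.75)·(-3.75) + (1.25)·(1.25) + (2.25)·(2.25) + (0.25)·(0.25)) / 3 = 20.75/3 = 6.9167
  S[X,Y] = ((-3.75)·(-0.5) + (1.25)·(0.5) + (2.25)·(0.5) + (0.25)·(-0.5)) / 3 = 3.5/3 = 1.1667
  S[Y,Y] = ((-0.5)·(-0.5) + (0.5)·(0.5) + (0.5)·(0.5) + (-0.5)·(-0.5)) / 3 = 1/3 = 0.3333

S is symmetric (S[j,i] = S[i,j]). Assembling:

S = [[6.9167, 1.1667],
 [1.1667, 0.3333]]


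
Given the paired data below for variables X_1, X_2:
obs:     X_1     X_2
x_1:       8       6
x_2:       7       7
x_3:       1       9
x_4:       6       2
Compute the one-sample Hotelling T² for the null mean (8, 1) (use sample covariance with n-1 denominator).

Step 1 — sample mean vector:
  mean(X_1) = (8 + 7 + 1 + 6) / 4 = 22/4 = 5.5
  mean(X_2) = (6 + 7 + 9 + 2) / 4 = 24/4 = 6
  x̄ = (5.5, 6),  deviation x̄ - mu_0 = (5.5, 6) - (8, 1) = (-2.5, 5).

Step 2 — sample covariance matrix, S[i,j] = (1/(n-1)) · Σ_k (x_{k,i} - mean_i) · (x_{k,j} - mean_j), divisor n-1 = 3:
  S[X_1,X_1] = ((2.5)·(2.5) + (1.5)·(1.5) + (-4.5)·(-4.5) + (0.5)·(0.5)) / 3 = 29/3 = 9.6667
  S[X_1,X_2] = ((2.5)·(0) + (1.5)·(1) + (-4.5)·(3) + (0.5)·(-4)) / 3 = -14/3 = -4.6667
  S[X_2,X_2] = ((0)·(0) + (1)·(1) + (3)·(3) + (-4)·(-4)) / 3 = 26/3 = 8.6667
  S = [[9.6667, -4.6667],
 [-4.6667, 8.6667]].

Step 3 — invert S. det(S) = 9.6667·8.6667 - (-4.6667)² = 62.
  S^{-1} = (1/det) · [[d, -b], [-b, a]] = [[0.1398, 0.0753],
 [0.0753, 0.1559]].

Step 4 — quadratic form (x̄ - mu_0)^T · S^{-1} · (x̄ - mu_0):
  S^{-1} · (x̄ - mu_0) = (0.0269, 0.5914),
  (x̄ - mu_0)^T · [...] = (-2.5)·(0.0269) + (5)·(0.5914) = 2.8898.

Step 5 — scale by n: T² = 4 · 2.8898 = 11.5591.

T² ≈ 11.5591


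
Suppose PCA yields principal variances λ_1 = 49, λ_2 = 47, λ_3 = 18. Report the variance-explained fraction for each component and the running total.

Step 1 — total variance = trace(Sigma) = Σ λ_i = 49 + 47 + 18 = 114.

Step 2 — fraction explained by component i = λ_i / Σ λ:
  PC1: 49/114 = 0.4298
  PC2: 47/114 = 0.4123
  PC3: 18/114 = 0.1579

Step 3 — cumulative fraction after k components = (λ_1 + ... + λ_k) / Σ λ:
  k = 1: 49/114 = 0.4298
  k = 2: (49 + 47)/114 = 96/114 = 0.8421
  k = 3: (49 + 47 + 18)/114 = 114/114 = 1

Summary (fraction, with percent):

explained: PC1 0.4298 (42.98%), PC2 0.4123 (41.23%), PC3 0.1579 (15.79%);  cumulative: 0.4298, 0.8421, 1


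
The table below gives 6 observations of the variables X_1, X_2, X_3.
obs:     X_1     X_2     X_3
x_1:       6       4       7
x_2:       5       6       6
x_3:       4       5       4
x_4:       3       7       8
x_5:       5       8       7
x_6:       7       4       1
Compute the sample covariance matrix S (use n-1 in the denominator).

Step 1 — column means:
  mean(X_1) = (6 + 5 + 4 + 3 + 5 + 7) / 6 = 30/6 = 5
  mean(X_2) = (4 + 6 + 5 + 7 + 8 + 4) / 6 = 34/6 = 5.6667
  mean(X_3) = (7 + 6 + 4 + 8 + 7 + 1) / 6 = 33/6 = 5.5

Step 2 — sample covariance S[i,j] = (1/(n-1)) · Σ_k (x_{k,i} - mean_i) · (x_{k,j} - mean_j), with n-1 = 5.
  S[X_1,X_1] = ((1)·(1) + (0)·(0) + (-1)·(-1) + (-2)·(-2) + (0)·(0) + (2)·(2)) / 5 = 10/5 = 2
  S[X_1,X_2] = ((1)·(-1.6667) + (0)·(0.3333) + (-1)·(-0.6667) + (-2)·(1.3333) + (0)·(2.3333) + (2)·(-1.6667)) / 5 = -7/5 = -1.4
  S[X_1,X_3] = ((1)·(1.5) + (0)·(0.5) + (-1)·(-1.5) + (-2)·(2.5) + (0)·(1.5) + (2)·(-4.5)) / 5 = -11/5 = -2.2
  S[X_2,X_2] = ((-1.6667)·(-1.6667) + (0.3333)·(0.3333) + (-0.6667)·(-0.6667) + (1.3333)·(1.3333) + (2.3333)·(2.3333) + (-1.6667)·(-1.6667)) / 5 = 13.3333/5 = 2.6667
  S[X_2,X_3] = ((-1.6667)·(1.5) + (0.3333)·(0.5) + (-0.6667)·(-1.5) + (1.3333)·(2.5) + (2.3333)·(1.5) + (-1.6667)·(-4.5)) / 5 = 13/5 = 2.6
  S[X_3,X_3] = ((1.5)·(1.5) + (0.5)·(0.5) + (-1.5)·(-1.5) + (2.5)·(2.5) + (1.5)·(1.5) + (-4.5)·(-4.5)) / 5 = 33.5/5 = 6.7

S is symmetric (S[j,i] = S[i,j]). Assembling:

S = [[2, -1.4, -2.2],
 [-1.4, 2.6667, 2.6],
 [-2.2, 2.6, 6.7]]


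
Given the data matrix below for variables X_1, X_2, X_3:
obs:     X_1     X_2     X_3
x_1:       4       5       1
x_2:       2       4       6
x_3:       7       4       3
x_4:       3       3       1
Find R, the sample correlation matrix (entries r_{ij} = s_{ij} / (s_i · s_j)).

Step 1 — column means:
  mean(X_1) = (4 + 2 + 7 + 3) / 4 = 16/4 = 4
  mean(X_2) = (5 + 4 + 4 + 3) / 4 = 16/4 = 4
  mean(X_3) = (1 + 6 + 3 + 1) / 4 = 11/4 = 2.75

Step 2 — sample variances and covariances s[i,j] = (1/(n-1)) · Σ_k (x_{k,i} - mean_i) · (x_{k,j} - mean_j), with n-1 = 3:
  s[X_1,X_1] = ((0)·(0) + (-2)·(-2) + (3)·(3) + (-1)·(-1)) / 3 = 14/3 = 4.6667
  s[X_1,X_2] = ((0)·(1) + (-2)·(0) + (3)·(0) + (-1)·(-1)) / 3 = 1/3 = 0.3333
  s[X_1,X_3] = ((0)·(-1.75) + (-2)·(3.25) + (3)·(0.25) + (-1)·(-1.75)) / 3 = -4/3 = -1.3333
  s[X_2,X_2] = ((1)·(1) + (0)·(0) + (0)·(0) + (-1)·(-1)) / 3 = 2/3 = 0.6667
  s[X_2,X_3] = ((1)·(-1.75) + (0)·(3.25) + (0)·(0.25) + (-1)·(-1.75)) / 3 = 0/3 = 0
  s[X_3,X_3] = ((-1.75)·(-1.75) + (3.25)·(3.25) + (0.25)·(0.25) + (-1.75)·(-1.75)) / 3 = 16.75/3 = 5.5833
  Sample standard deviations s_i = √(s[i,i]):
  s(X_1) = √(4.6667) = 2.1602
  s(X_2) = √(0.6667) = 0.8165
  s(X_3) = √(5.5833) = 2.3629

Step 3 — r_{ij} = s_{ij} / (s_i · s_j):
  r[X_1,X_1] = 1 (diagonal).
  r[X_1,X_2] = 0.3333 / (2.1602 · 0.8165) = 0.3333 / 1.7638 = 0.189
  r[X_1,X_3] = -1.3333 / (2.1602 · 2.3629) = -1.3333 / 5.1045 = -0.2612
  r[X_2,X_2] = 1 (diagonal).
  r[X_2,X_3] = 0 / (0.8165 · 2.3629) = 0 / 1.9293 = 0
  r[X_3,X_3] = 1 (diagonal).

R is symmetric with unit diagonal. Assembling:

R = [[1, 0.189, -0.2612],
 [0.189, 1, 0],
 [-0.2612, 0, 1]]


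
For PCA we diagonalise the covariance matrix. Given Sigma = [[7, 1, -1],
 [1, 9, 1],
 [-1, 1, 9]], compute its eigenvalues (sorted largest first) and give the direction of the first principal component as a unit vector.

Step 1 — characteristic polynomial p(λ) = det(λI - Sigma) = λ³ - tr·λ² + c_1·λ - det, where tr = trace, c_1 = sum of the principal 2×2 minors, det = det(Sigma):
  tr = 7 + 9 + 9 = 25,
  c_1 = (7·9 - (1)²) + (7·9 - (-1)²) + (9·9 - (1)²) = 62 + 62 + 80 = 204,
  det = 7·(9·9 - (1)²) - (1)·((1)·9 - (1)·(-1)) + (-1)·((1)·(1) - 9·(-1)) = 7·(80) - (1)·(10) + (-1)·(10) = 540.
  So p(λ) = λ³ - 25λ² + 204λ - 540.
Step 2 — look for an integer root (rational root theorem: any rational root is an integer divisor of 540). Testing λ = 6:
  p(6) = 216 - 900 + 1224 - 540 = 0  ✓
  Dividing out (λ - 6): p(λ) = (λ - 6)(λ² - 19λ + 90).
Step 3 — remaining eigenvalues from the quadratic λ² - 19λ + 90 = 0:
  Δ = 19² - 4·90 = 361 - 360 = 1,  λ = (19 ± √1)/2 = (19 ± 1)/2 = 10 or 9.
  Sorted: λ_1 = 10,  λ_2 = 9,  λ_3 = 6  (check: sum = 25 = tr ✓).

Step 4 — unit eigenvector for λ_1 = 10: v spans the null space of (Sigma - λ_1 I), whose rows are
  r_1 = (-3, 1, -1),  r_2 = (1, -1, 1),  r_3 = (-1, 1, -1).
  v is orthogonal to every row, so take v ∝ r_1 × r_2 = ((1)·(1) - (-1)·(-1), (-1)·(1) - (-3)·(1), (-3)·(-1) - (1)·(1)) = (0, 2, 2).
  Rescale (divide by 2): u = (0, 1, 1).
  ||u|| = √((0)² + (1)² + (1)²) = √(2) ≈ 1.4142,  v_1 = u/||u|| ≈ (0, 0.7071, 0.7071) (||v_1|| = 1).

λ_1 = 10,  λ_2 = 9,  λ_3 = 6;  v_1 ≈ (0, 0.7071, 0.7071)


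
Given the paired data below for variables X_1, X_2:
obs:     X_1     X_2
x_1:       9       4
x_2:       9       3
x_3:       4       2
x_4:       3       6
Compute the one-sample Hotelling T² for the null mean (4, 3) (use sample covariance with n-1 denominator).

Step 1 — sample mean vector:
  mean(X_1) = (9 + 9 + 4 + 3) / 4 = 25/4 = 6.25
  mean(X_2) = (4 + 3 + 2 + 6) / 4 = 15/4 = 3.75
  x̄ = (6.25, 3.75),  deviation x̄ - mu_0 = (6.25, 3.75) - (4, 3) = (2.25, 0.75).

Step 2 — sample covariance matrix, S[i,j] = (1/(n-1)) · Σ_k (x_{k,i} - mean_i) · (x_{k,j} - mean_j), divisor n-1 = 3:
  S[X_1,X_1] = ((2.75)·(2.75) + (2.75)·(2.75) + (-2.25)·(-2.25) + (-3.25)·(-3.25)) / 3 = 30.75/3 = 10.25
  S[X_1,X_2] = ((2.75)·(0.25) + (2.75)·(-0.75) + (-2.25)·(-1.75) + (-3.25)·(2.25)) / 3 = -4.75/3 = -1.5833
  S[X_2,X_2] = ((0.25)·(0.25) + (-0.75)·(-0.75) + (-1.75)·(-1.75) + (2.25)·(2.25)) / 3 = 8.75/3 = 2.9167
  S = [[10.25, -1.5833],
 [-1.5833, 2.9167]].

Step 3 — invert S. det(S) = 10.25·2.9167 - (-1.5833)² = 27.3889.
  S^{-1} = (1/det) · [[d, -b], [-b, a]] = [[0.1065, 0.0578],
 [0.0578, 0.3742]].

Step 4 — quadratic form (x̄ - mu_0)^T · S^{-1} · (x̄ - mu_0):
  S^{-1} · (x̄ - mu_0) = (0.283, 0.4108),
  (x̄ - mu_0)^T · [...] = (2.25)·(0.283) + (0.75)·(0.4108) = 0.9447.

Step 5 — scale by n: T² = 4 · 0.9447 = 3.7789.

T² ≈ 3.7789


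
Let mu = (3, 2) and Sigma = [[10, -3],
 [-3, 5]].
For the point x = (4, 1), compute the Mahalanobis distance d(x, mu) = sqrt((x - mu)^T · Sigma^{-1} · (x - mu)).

Step 1 — centre the observation: (x - mu) = (1, -1).

Step 2 — invert Sigma. det(Sigma) = 10·5 - (-3)² = 41.
  Sigma^{-1} = (1/det) · [[d, -b], [-b, a]] = [[0.122, 0.0732],
 [0.0732, 0.2439]].

Step 3 — form the quadratic (x - mu)^T · Sigma^{-1} · (x - mu):
  Sigma^{-1} · (x - mu) = (0.0488, -0.1707).
  (x - mu)^T · [Sigma^{-1} · (x - mu)] = (1)·(0.0488) + (-1)·(-0.1707) = 0.2195.

Step 4 — take square root: d = √(0.2195) ≈ 0.4685.

d(x, mu) = √(0.2195) ≈ 0.4685


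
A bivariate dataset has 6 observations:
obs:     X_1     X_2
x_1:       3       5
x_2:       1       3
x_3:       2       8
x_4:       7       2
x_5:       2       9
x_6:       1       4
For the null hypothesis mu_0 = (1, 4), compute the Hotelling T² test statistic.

Step 1 — sample mean vector:
  mean(X_1) = (3 + 1 + 2 + 7 + 2 + 1) / 6 = 16/6 = 2.6667
  mean(X_2) = (5 + 3 + 8 + 2 + 9 + 4) / 6 = 31/6 = 5.1667
  x̄ = (2.6667, 5.1667),  deviation x̄ - mu_0 = (2.6667, 5.1667) - (1, 4) = (1.6667, 1.1667).

Step 2 — sample covariance matrix, S[i,j] = (1/(n-1)) · Σ_k (x_{k,i} - mean_i) · (x_{k,j} - mean_j), divisor n-1 = 5:
  S[X_1,X_1] = ((0.3333)·(0.3333) + (-1.6667)·(-1.6667) + (-0.6667)·(-0.6667) + (4.3333)·(4.3333) + (-0.6667)·(-0.6667) + (-1.6667)·(-1.6667)) / 5 = 25.3333/5 = 5.0667
  S[X_1,X_2] = ((0.3333)·(-0.1667) + (-1.6667)·(-2.1667) + (-0.6667)·(2.8333) + (4.3333)·(-3.1667) + (-0.6667)·(3.8333) + (-1.6667)·(-1.1667)) / 5 = -12.6667/5 = -2.5333
  S[X_2,X_2] = ((-0.1667)·(-0.1667) + (-2.1667)·(-2.1667) + (2.8333)·(2.8333) + (-3.1667)·(-3.1667) + (3.8333)·(3.8333) + (-1.1667)·(-1.1667)) / 5 = 38.8333/5 = 7.7667
  S = [[5.0667, -2.5333],
 [-2.5333, 7.7667]].

Step 3 — invert S. det(S) = 5.0667·7.7667 - (-2.5333)² = 32.9333.
  S^{-1} = (1/det) · [[d, -b], [-b, a]] = [[0.2358, 0.0769],
 [0.0769, 0.1538]].

Step 4 — quadratic form (x̄ - mu_0)^T · S^{-1} · (x̄ - mu_0):
  S^{-1} · (x̄ - mu_0) = (0.4828, 0.3077),
  (x̄ - mu_0)^T · [...] = (1.6667)·(0.4828) + (1.1667)·(0.3077) = 1.1636.

Step 5 — scale by n: T² = 6 · 1.1636 = 6.9818.

T² ≈ 6.9818


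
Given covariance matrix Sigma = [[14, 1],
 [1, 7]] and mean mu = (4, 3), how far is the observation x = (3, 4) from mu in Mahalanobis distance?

Step 1 — centre the observation: (x - mu) = (-1, 1).

Step 2 — invert Sigma. det(Sigma) = 14·7 - (1)² = 97.
  Sigma^{-1} = (1/det) · [[d, -b], [-b, a]] = [[0.0722, -0.0103],
 [-0.0103, 0.1443]].

Step 3 — form the quadratic (x - mu)^T · Sigma^{-1} · (x - mu):
  Sigma^{-1} · (x - mu) = (-0.0825, 0.1546).
  (x - mu)^T · [Sigma^{-1} · (x - mu)] = (-1)·(-0.0825) + (1)·(0.1546) = 0.2371.

Step 4 — take square root: d = √(0.2371) ≈ 0.4869.

d(x, mu) = √(0.2371) ≈ 0.4869


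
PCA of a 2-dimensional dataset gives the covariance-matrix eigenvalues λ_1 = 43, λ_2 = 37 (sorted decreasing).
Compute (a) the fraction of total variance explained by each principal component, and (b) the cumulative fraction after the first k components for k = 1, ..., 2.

Step 1 — total variance = trace(Sigma) = Σ λ_i = 43 + 37 = 80.

Step 2 — fraction explained by component i = λ_i / Σ λ:
  PC1: 43/80 = 0.5375
  PC2: 37/80 = 0.4625

Step 3 — cumulative fraction after k components = (λ_1 + ... + λ_k) / Σ λ:
  k = 1: 43/80 = 0.5375
  k = 2: (43 + 37)/80 = 80/80 = 1

Summary (fraction, with percent):

explained: PC1 0.5375 (53.75%), PC2 0.4625 (46.25%);  cumulative: 0.5375, 1


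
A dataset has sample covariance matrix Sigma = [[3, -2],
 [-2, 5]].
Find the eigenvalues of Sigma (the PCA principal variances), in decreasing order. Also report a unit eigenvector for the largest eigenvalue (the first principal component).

Step 1 — characteristic polynomial of 2×2 Sigma:
  det(Sigma - λI) = λ² - trace · λ + det = 0.
  trace = 3 + 5 = 8, det = 3·5 - (-2)² = 11.
Step 2 — discriminant:
  Δ = trace² - 4·det = 64 - 44 = 20.
Step 3 — eigenvalues:
  λ = (trace ± √Δ)/2 = (8 ± 4.4721)/2,
  λ_1 = 6.2361,  λ_2 = 1.7639.

Step 4 — unit eigenvector for λ_1: solve (Sigma - λ_1 I)v = 0. First row:
  (3 - 6.2361)·v_x + (-2)·v_y = 0, i.e. (-3.2361)·v_x + (-2)·v_y = 0,
  so v ∝ (b, λ_1 - a) = (-2, 3.2361); multiply by -1 so the first entry is positive: u = (2, -3.2361).
  ||u|| = √((2)² + (-3.2361)²) = √(14.4721) ≈ 3.8042,
  v_1 = u/||u|| ≈ (0.5257, -0.8507) (||v_1|| = 1).

λ_1 = 6.2361,  λ_2 = 1.7639;  v_1 ≈ (0.5257, -0.8507)


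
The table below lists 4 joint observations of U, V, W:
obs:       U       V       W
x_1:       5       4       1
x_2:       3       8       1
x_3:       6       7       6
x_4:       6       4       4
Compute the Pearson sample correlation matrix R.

Step 1 — column means:
  mean(U) = (5 + 3 + 6 + 6) / 4 = 20/4 = 5
  mean(V) = (4 + 8 + 7 + 4) / 4 = 23/4 = 5.75
  mean(W) = (1 + 1 + 6 + 4) / 4 = 12/4 = 3

Step 2 — sample variances and covariances s[i,j] = (1/(n-1)) · Σ_k (x_{k,i} - mean_i) · (x_{k,j} - mean_j), with n-1 = 3:
  s[U,U] = ((0)·(0) + (-2)·(-2) + (1)·(1) + (1)·(1)) / 3 = 6/3 = 2
  s[U,V] = ((0)·(-1.75) + (-2)·(2.25) + (1)·(1.25) + (1)·(-1.75)) / 3 = -5/3 = -1.6667
  s[U,W] = ((0)·(-2) + (-2)·(-2) + (1)·(3) + (1)·(1)) / 3 = 8/3 = 2.6667
  s[V,V] = ((-1.75)·(-1.75) + (2.25)·(2.25) + (1.25)·(1.25) + (-1.75)·(-1.75)) / 3 = 12.75/3 = 4.25
  s[V,W] = ((-1.75)·(-2) + (2.25)·(-2) + (1.25)·(3) + (-1.75)·(1)) / 3 = 1/3 = 0.3333
  s[W,W] = ((-2)·(-2) + (-2)·(-2) + (3)·(3) + (1)·(1)) / 3 = 18/3 = 6
  Sample standard deviations s_i = √(s[i,i]):
  s(U) = √(2) = 1.4142
  s(V) = √(4.25) = 2.0616
  s(W) = √(6) = 2.4495

Step 3 — r_{ij} = s_{ij} / (s_i · s_j):
  r[U,U] = 1 (diagonal).
  r[U,V] = -1.6667 / (1.4142 · 2.0616) = -1.6667 / 2.9155 = -0.5717
  r[U,W] = 2.6667 / (1.4142 · 2.4495) = 2.6667 / 3.4641 = 0.7698
  r[V,V] = 1 (diagonal).
  r[V,W] = 0.3333 / (2.0616 · 2.4495) = 0.3333 / 5.0498 = 0.066
  r[W,W] = 1 (diagonal).

R is symmetric with unit diagonal. Assembling:

R = [[1, -0.5717, 0.7698],
 [-0.5717, 1, 0.066],
 [0.7698, 0.066, 1]]


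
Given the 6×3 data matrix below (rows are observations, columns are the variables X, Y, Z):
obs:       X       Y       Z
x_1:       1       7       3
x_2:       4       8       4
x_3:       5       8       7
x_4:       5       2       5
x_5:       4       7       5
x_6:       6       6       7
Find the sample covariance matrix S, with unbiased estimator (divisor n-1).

Step 1 — column means:
  mean(X) = (1 + 4 + 5 + 5 + 4 + 6) / 6 = 25/6 = 4.1667
  mean(Y) = (7 + 8 + 8 + 2 + 7 + 6) / 6 = 38/6 = 6.3333
  mean(Z) = (3 + 4 + 7 + 5 + 5 + 7) / 6 = 31/6 = 5.1667

Step 2 — sample covariance S[i,j] = (1/(n-1)) · Σ_k (x_{k,i} - mean_i) · (x_{k,j} - mean_j), with n-1 = 5.
  S[X,X] = ((-3.1667)·(-3.1667) + (-0.1667)·(-0.1667) + (0.8333)·(0.8333) + (0.8333)·(0.8333) + (-0.1667)·(-0.1667) + (1.8333)·(1.8333)) / 5 = 14.8333/5 = 2.9667
  S[X,Y] = ((-3.1667)·(0.6667) + (-0.1667)·(1.6667) + (0.8333)·(1.6667) + (0.8333)·(-4.3333) + (-0.1667)·(0.6667) + (1.8333)·(-0.3333)) / 5 = -5.3333/5 = -1.0667
  S[X,Z] = ((-3.1667)·(-2.1667) + (-0.1667)·(-1.1667) + (0.8333)·(1.8333) + (0.8333)·(-0.1667) + (-0.1667)·(-0.1667) + (1.8333)·(1.8333)) / 5 = 11.8333/5 = 2.3667
  S[Y,Y] = ((0.6667)·(0.6667) + (1.6667)·(1.6667) + (1.6667)·(1.6667) + (-4.3333)·(-4.3333) + (0.6667)·(0.6667) + (-0.3333)·(-0.3333)) / 5 = 25.3333/5 = 5.0667
  S[Y,Z] = ((0.6667)·(-2.1667) + (1.6667)·(-1.1667) + (1.6667)·(1.8333) + (-4.3333)·(-0.1667) + (0.6667)·(-0.1667) + (-0.3333)·(1.8333)) / 5 = -0.3333/5 = -0.0667
  S[Z,Z] = ((-2.1667)·(-2.1667) + (-1.1667)·(-1.1667) + (1.8333)·(1.8333) + (-0.1667)·(-0.1667) + (-0.1667)·(-0.1667) + (1.8333)·(1.8333)) / 5 = 12.8333/5 = 2.5667

S is symmetric (S[j,i] = S[i,j]). Assembling:

S = [[2.9667, -1.0667, 2.3667],
 [-1.0667, 5.0667, -0.0667],
 [2.3667, -0.0667, 2.5667]]


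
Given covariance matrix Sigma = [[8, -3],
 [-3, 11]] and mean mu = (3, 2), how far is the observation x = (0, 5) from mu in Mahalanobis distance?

Step 1 — centre the observation: (x - mu) = (-3, 3).

Step 2 — invert Sigma. det(Sigma) = 8·11 - (-3)² = 79.
  Sigma^{-1} = (1/det) · [[d, -b], [-b, a]] = [[0.1392, 0.038],
 [0.038, 0.1013]].

Step 3 — form the quadratic (x - mu)^T · Sigma^{-1} · (x - mu):
  Sigma^{-1} · (x - mu) = (-0.3038, 0.1899).
  (x - mu)^T · [Sigma^{-1} · (x - mu)] = (-3)·(-0.3038) + (3)·(0.1899) = 1.481.

Step 4 — take square root: d = √(1.481) ≈ 1.217.

d(x, mu) = √(1.481) ≈ 1.217


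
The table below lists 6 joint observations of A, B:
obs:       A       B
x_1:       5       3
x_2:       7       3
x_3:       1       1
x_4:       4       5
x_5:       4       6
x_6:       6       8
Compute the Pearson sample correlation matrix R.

Step 1 — column means:
  mean(A) = (5 + 7 + 1 + 4 + 4 + 6) / 6 = 27/6 = 4.5
  mean(B) = (3 + 3 + 1 + 5 + 6 + 8) / 6 = 26/6 = 4.3333

Step 2 — sample variances and covariances s[i,j] = (1/(n-1)) · Σ_k (x_{k,i} - mean_i) · (x_{k,j} - mean_j), with n-1 = 5:
  s[A,A] = ((0.5)·(0.5) + (2.5)·(2.5) + (-3.5)·(-3.5) + (-0.5)·(-0.5) + (-0.5)·(-0.5) + (1.5)·(1.5)) / 5 = 21.5/5 = 4.3
  s[A,B] = ((0.5)·(-1.3333) + (2.5)·(-1.3333) + (-3.5)·(-3.3333) + (-0.5)·(0.6667) + (-0.5)·(1.6667) + (1.5)·(3.6667)) / 5 = 12/5 = 2.4
  s[B,B] = ((-1.3333)·(-1.3333) + (-1.3333)·(-1.3333) + (-3.3333)·(-3.3333) + (0.6667)·(0.6667) + (1.6667)·(1.6667) + (3.6667)·(3.6667)) / 5 = 31.3333/5 = 6.2667
  Sample standard deviations s_i = √(s[i,i]):
  s(A) = √(4.3) = 2.0736
  s(B) = √(6.2667) = 2.5033

Step 3 — r_{ij} = s_{ij} / (s_i · s_j):
  r[A,A] = 1 (diagonal).
  r[A,B] = 2.4 / (2.0736 · 2.5033) = 2.4 / 5.191 = 0.4623
  r[B,B] = 1 (diagonal).

R is symmetric with unit diagonal. Assembling:

R = [[1, 0.4623],
 [0.4623, 1]]


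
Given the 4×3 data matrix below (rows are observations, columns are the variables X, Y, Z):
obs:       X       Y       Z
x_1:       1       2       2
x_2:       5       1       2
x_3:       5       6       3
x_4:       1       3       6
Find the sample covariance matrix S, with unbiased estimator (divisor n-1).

Step 1 — column means:
  mean(X) = (1 + 5 + 5 + 1) / 4 = 12/4 = 3
  mean(Y) = (2 + 1 + 6 + 3) / 4 = 12/4 = 3
  mean(Z) = (2 + 2 + 3 + 6) / 4 = 13/4 = 3.25

Step 2 — sample covariance S[i,j] = (1/(n-1)) · Σ_k (x_{k,i} - mean_i) · (x_{k,j} - mean_j), with n-1 = 3.
  S[X,X] = ((-2)·(-2) + (2)·(2) + (2)·(2) + (-2)·(-2)) / 3 = 16/3 = 5.3333
  S[X,Y] = ((-2)·(-1) + (2)·(-2) + (2)·(3) + (-2)·(0)) / 3 = 4/3 = 1.3333
  S[X,Z] = ((-2)·(-1.25) + (2)·(-1.25) + (2)·(-0.25) + (-2)·(2.75)) / 3 = -6/3 = -2
  S[Y,Y] = ((-1)·(-1) + (-2)·(-2) + (3)·(3) + (0)·(0)) / 3 = 14/3 = 4.6667
  S[Y,Z] = ((-1)·(-1.25) + (-2)·(-1.25) + (3)·(-0.25) + (0)·(2.75)) / 3 = 3/3 = 1
  S[Z,Z] = ((-1.25)·(-1.25) + (-1.25)·(-1.25) + (-0.25)·(-0.25) + (2.75)·(2.75)) / 3 = 10.75/3 = 3.5833

S is symmetric (S[j,i] = S[i,j]). Assembling:

S = [[5.3333, 1.3333, -2],
 [1.3333, 4.6667, 1],
 [-2, 1, 3.5833]]


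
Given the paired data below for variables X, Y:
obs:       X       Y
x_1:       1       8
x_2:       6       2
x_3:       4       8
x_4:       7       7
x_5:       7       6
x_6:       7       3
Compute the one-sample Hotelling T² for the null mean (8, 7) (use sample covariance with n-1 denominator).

Step 1 — sample mean vector:
  mean(X) = (1 + 6 + 4 + 7 + 7 + 7) / 6 = 32/6 = 5.3333
  mean(Y) = (8 + 2 + 8 + 7 + 6 + 3) / 6 = 34/6 = 5.6667
  x̄ = (5.3333, 5.6667),  deviation x̄ - mu_0 = (5.3333, 5.6667) - (8, 7) = (-2.6667, -1.3333).

Step 2 — sample covariance matrix, S[i,j] = (1/(n-1)) · Σ_k (x_{k,i} - mean_i) · (x_{k,j} - mean_j), divisor n-1 = 5:
  S[X,X] = ((-4.3333)·(-4.3333) + (0.6667)·(0.6667) + (-1.3333)·(-1.3333) + (1.6667)·(1.6667) + (1.6667)·(1.6667) + (1.6667)·(1.6667)) / 5 = 29.3333/5 = 5.8667
  S[X,Y] = ((-4.3333)·(2.3333) + (0.6667)·(-3.6667) + (-1.3333)·(2.3333) + (1.6667)·(1.3333) + (1.6667)·(0.3333) + (1.6667)·(-2.6667)) / 5 = -17.3333/5 = -3.4667
  S[Y,Y] = ((2.3333)·(2.3333) + (-3.6667)·(-3.6667) + (2.3333)·(2.3333) + (1.3333)·(1.3333) + (0.3333)·(0.3333) + (-2.6667)·(-2.6667)) / 5 = 33.3333/5 = 6.6667
  S = [[5.8667, -3.4667],
 [-3.4667, 6.6667]].

Step 3 — invert S. det(S) = 5.8667·6.6667 - (-3.4667)² = 27.0933.
  S^{-1} = (1/det) · [[d, -b], [-b, a]] = [[0.2461, 0.128],
 [0.128, 0.2165]].

Step 4 — quadratic form (x̄ - mu_0)^T · S^{-1} · (x̄ - mu_0):
  S^{-1} · (x̄ - mu_0) = (-0.8268, -0.6299),
  (x̄ - mu_0)^T · [...] = (-2.6667)·(-0.8268) + (-1.3333)·(-0.6299) = 3.0446.

Step 5 — scale by n: T² = 6 · 3.0446 = 18.2677.

T² ≈ 18.2677
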